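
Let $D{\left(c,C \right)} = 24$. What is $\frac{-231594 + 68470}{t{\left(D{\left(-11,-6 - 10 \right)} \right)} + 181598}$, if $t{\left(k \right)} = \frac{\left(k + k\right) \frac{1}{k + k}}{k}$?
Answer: $- \frac{3914976}{4358353} \approx -0.89827$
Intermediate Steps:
$t{\left(k \right)} = \frac{1}{k}$ ($t{\left(k \right)} = \frac{2 k \frac{1}{2 k}}{k} = 1 \frac{1}{k} = \frac{1}{k}$)
$\frac{-231594 + 68470}{t{\left(D{\left(-11,-6 - 10 \right)} \right)} + 181598} = \frac{-231594 + 68470}{\frac{1}{24} + 181598} = - \frac{163124}{\frac{1}{24} + 181598} = - \frac{163124}{\frac{4358353}{24}} = \left(-163124\right) \frac{24}{4358353} = - \frac{3914976}{4358353}$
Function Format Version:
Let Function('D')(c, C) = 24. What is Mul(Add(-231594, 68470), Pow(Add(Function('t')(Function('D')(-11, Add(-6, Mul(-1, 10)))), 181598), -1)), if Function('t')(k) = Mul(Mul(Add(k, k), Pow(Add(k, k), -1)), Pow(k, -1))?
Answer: Rational(-3914976, 4358353) ≈ -0.89827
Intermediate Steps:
Function('t')(k) = Pow(k, -1) (Function('t')(k) = Mul(Mul(Mul(2, k), Pow(Mul(2, k), -1)), Pow(k, -1)) = Mul(Mul(Mul(2, k), Mul(Rational(1, 2), Pow(k, -1))), Pow(k, -1)) = Mul(1, Pow(k, -1)) = Pow(k, -1))
Mul(Add(-231594, 68470), Pow(Add(Function('t')(Function('D')(-11, Add(-6, Mul(-1, 10)))), 181598), -1)) = Mul(Add(-231594, 68470), Pow(Add(Pow(24, -1), 181598), -1)) = Mul(-163124, Pow(Add(Rational(1, 24), 181598), -1)) = Mul(-163124, Pow(Rational(4358353, 24), -1)) = Mul(-163124, Rational(24, 4358353)) = Rational(-3914976, 4358353)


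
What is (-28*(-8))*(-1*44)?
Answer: -9856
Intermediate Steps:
(-28*(-8))*(-1*44) = 224*(-44) = -9856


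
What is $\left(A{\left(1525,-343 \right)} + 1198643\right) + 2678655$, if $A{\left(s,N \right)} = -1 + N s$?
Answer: $3354222$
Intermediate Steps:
$\left(A{\left(1525,-343 \right)} + 1198643\right) + 2678655 = \left(\left(-1 - 523075\right) + 1198643\right) + 2678655 = \left(-523076 + 1198643\right) + 2678655 = 675567 + 2678655 = 3354222$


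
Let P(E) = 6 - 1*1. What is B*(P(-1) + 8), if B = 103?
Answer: 1339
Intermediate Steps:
P(E) = 5 (P(E) = 6 - 1 = 5)
B*(P(-1) + 8) = 103*(5 + 8) = 103*13 = 1339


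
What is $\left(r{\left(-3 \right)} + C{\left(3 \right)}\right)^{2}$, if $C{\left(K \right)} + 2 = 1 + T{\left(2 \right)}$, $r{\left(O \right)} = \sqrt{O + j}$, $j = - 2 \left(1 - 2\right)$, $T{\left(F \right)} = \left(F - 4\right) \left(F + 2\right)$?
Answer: $\left(9 - i\right)^{2} \approx 80.0 - 18.0 i$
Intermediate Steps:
$T{\left(F \right)} = \left(-4 + F\right) \left(2 + F\right)$
$j = 2$ ($j = \left(-2\right) \left(-1\right) = 2$)
$r{\left(O \right)} = \sqrt{2 + O}$ ($r{\left(O \right)} = \sqrt{O + 2} = \sqrt{2 + O}$)
$C{\left(K \right)} = -9$ ($C{\left(K \right)} = -2 + \left(1 - \left(12 - 4\right)\right) = -2 + \left(1 - 8\right) = -2 - 7 = -9$)
$\left(r{\left(-3 \right)} + C{\left(3 \right)}\right)^{2} = \left(\sqrt{2 - 3} - 9\right)^{2} = \left(\sqrt{-1} - 9\right)^{2} = \left(i - 9\right)^{2} = \left(-9 + i\right)^{2}$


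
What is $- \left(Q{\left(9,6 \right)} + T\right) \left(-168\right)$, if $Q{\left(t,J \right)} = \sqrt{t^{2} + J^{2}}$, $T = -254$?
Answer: $-42672 + 504 \sqrt{13} \approx -40855.0$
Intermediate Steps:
$Q{\left(t,J \right)} = \sqrt{J^{2} + t^{2}}$
$- \left(Q{\left(9,6 \right)} + T\right) \left(-168\right) = - \left(\sqrt{6^{2} + 9^{2}} - 254\right) \left(-168\right) = - \left(\sqrt{36 + 81} - 254\right) \left(-168\right) = - \left(\sqrt{117} - 254\right) \left(-168\right) = - \left(3 \sqrt{13} - 254\right) \left(-168\right) = - \left(-254 + 3 \sqrt{13}\right) \left(-168\right) = - (42672 - 504 \sqrt{13}) = -42672 + 504 \sqrt{13}$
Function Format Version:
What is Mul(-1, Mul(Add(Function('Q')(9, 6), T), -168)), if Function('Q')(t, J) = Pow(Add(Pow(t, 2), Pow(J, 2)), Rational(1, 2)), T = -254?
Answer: Add(-42672, Mul(504, Pow(13, Rational(1, 2)))) ≈ -40855.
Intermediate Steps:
Function('Q')(t, J) = Pow(Add(Pow(J, 2), Pow(t, 2)), Rational(1, 2))
Mul(-1, Mul(Add(Function('Q')(9, 6), T), -168)) = Mul(-1, Mul(Add(Pow(Add(Pow(6, 2), Pow(9, 2)), Rational(1, 2)), -254), -168)) = Mul(-1, Mul(Add(Pow(Add(36, 81), Rational(1, 2)), -254), -168)) = Mul(-1, Mul(Add(Pow(117, Rational(1, 2)), -254), -168)) = Mul(-1, Mul(Add(Mul(3, Pow(13, Rational(1, 2))), -254), -168)) = Mul(-1, Mul(Add(-254, Mul(3, Pow(13, Rational(1, 2)))), -168)) = Mul(-1, Add(42672, Mul(-504, Pow(13, Rational(1, 2))))) = Add(-42672, Mul(504, Pow(13, Rational(1, 2))))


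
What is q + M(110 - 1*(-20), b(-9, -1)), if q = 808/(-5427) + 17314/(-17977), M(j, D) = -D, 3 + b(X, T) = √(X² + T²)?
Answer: 184195043/97561179 - √82 ≈ -7.1674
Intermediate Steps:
b(X, T) = -3 + √(T² + X²) (b(X, T) = -3 + √(X² + T²) = -3 + √(T² + X²))
q = -108488494/97561179 (q = 808*(-1/5427) + 17314*(-1/17977) = -808/5427 - 17314/17977 = -108488494/97561179 ≈ -1.1120)
q + M(110 - 1*(-20), b(-9, -1)) = -108488494/97561179 - (-3 + √((-1)² + (-9)²)) = -108488494/97561179 - (-3 + √(1 + 81)) = -108488494/97561179 - (-3 + √82) = -108488494/97561179 + (3 - √82) = 184195043/97561179 - √82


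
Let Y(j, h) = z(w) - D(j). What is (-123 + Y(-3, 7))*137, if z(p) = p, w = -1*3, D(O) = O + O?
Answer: -16440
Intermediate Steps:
D(O) = 2*O
w = -3
Y(j, h) = -3 - 2*j
(-123 + Y(-3, 7))*137 = (-123 + (-3 - 2*(-3)))*137 = (-123 + (-3 + 6))*137 = (-123 + 3)*137 = -120*137 = -16440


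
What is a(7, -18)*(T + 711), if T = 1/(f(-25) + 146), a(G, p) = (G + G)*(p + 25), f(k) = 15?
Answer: 1602608/23 ≈ 69679.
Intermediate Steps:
a(G, p) = 2*G*(25 + p) (a(G, p) = (2*G)*(25 + p) = 2*G*(25 + p))
T = 1/161 (T = 1/(15 + 146) = 1/161 ≈ 0.0062112)
a(7, -18)*(T + 711) = (2*7*(25 - 18))*(1/161 + 711) = (2*7*7)*(114472/161) = 98*(114472/161) = 1602608/23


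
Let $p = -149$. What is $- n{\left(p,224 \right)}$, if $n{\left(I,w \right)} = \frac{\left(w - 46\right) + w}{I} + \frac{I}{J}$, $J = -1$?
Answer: $- \frac{21799}{149} \approx -146.3$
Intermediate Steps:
$n{\left(I,w \right)} = - I + \frac{-46 + 2 w}{I}$ ($n{\left(I,w \right)} = \frac{\left(w - 46\right) + w}{I} + \frac{I}{-1} = \frac{\left(-46 + w\right) + w}{I} + I \left(-1\right) = \frac{-46 + 2 w}{I} - I = - I + \frac{-46 + 2 w}{I}$)
$- n{\left(p,224 \right)} = - \frac{-46 - \left(-149\right)^{2} + 2 \cdot 224}{-149} = - \frac{\left(-1\right) \left(-46 - 22201 + 448\right)}{149} = - \frac{\left(-1\right) \left(-21799\right)}{149} = \left(-1\right) \frac{21799}{149} = - \frac{21799}{149}$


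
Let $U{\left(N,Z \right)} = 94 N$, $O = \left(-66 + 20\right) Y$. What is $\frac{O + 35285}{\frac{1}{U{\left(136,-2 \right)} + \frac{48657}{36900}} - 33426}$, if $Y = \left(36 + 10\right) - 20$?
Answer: $- \frac{1786938778097}{1752184442398} \approx -1.0198$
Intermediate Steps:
$Y = 26$ ($Y = 46 - 20 = 26$)
$O = -1196$ ($O = \left(-66 + 20\right) 26 = \left(-46\right) 26 = -1196$)
$\frac{O + 35285}{\frac{1}{U{\left(136,-2 \right)} + \frac{48657}{36900}} - 33426} = \frac{-1196 + 35285}{\frac{1}{94 \cdot 136 + \frac{48657}{36900}} - 33426} = \frac{34089}{\frac{1}{12784 + 48657 \cdot \frac{1}{36900}} - 33426} = \frac{34089}{\frac{1}{12784 + \frac{16219}{12300}} - 33426} = \frac{34089}{\frac{1}{\frac{157259419}{12300}} - 33426} = \frac{34089}{\frac{12300}{157259419} - 33426} = \frac{34089}{- \frac{5256553327194}{157259419}} = 34089 \left(- \frac{157259419}{5256553327194}\right) = - \frac{1786938778097}{1752184442398}$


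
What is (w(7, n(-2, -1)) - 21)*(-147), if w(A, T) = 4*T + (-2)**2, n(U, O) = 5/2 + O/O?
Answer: 441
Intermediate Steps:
n(U, O) = 7/2 (n(U, O) = 5*(1/2) + 1 = 5/2 + 1 = 7/2)
w(A, T) = 4 + 4*T (w(A, T) = 4*T + 4 = 4 + 4*T)
(w(7, n(-2, -1)) - 21)*(-147) = ((4 + 4*(7/2)) - 21)*(-147) = ((4 + 14) - 21)*(-147) = (18 - 21)*(-147) = -3*(-147) = 441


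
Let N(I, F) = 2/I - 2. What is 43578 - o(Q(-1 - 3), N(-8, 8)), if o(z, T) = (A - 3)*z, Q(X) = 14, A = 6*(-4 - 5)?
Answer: 44376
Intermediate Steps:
A = -54 (A = 6*(-9) = -54)
N(I, F) = -2 + 2/I (N(I, F) = 2/I - 2 = -2 + 2/I)
o(z, T) = -57*z (o(z, T) = (-54 - 3)*z = -57*z)
43578 - o(Q(-1 - 3), N(-8, 8)) = 43578 - (-57)*14 = 43578 - 1*(-798) = 43578 + 798 = 44376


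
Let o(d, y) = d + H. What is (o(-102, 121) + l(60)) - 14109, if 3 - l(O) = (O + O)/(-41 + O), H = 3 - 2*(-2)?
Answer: -269939/19 ≈ -14207.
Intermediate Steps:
H = 7 (H = 3 + 4 = 7)
l(O) = 3 - 2*O/(-41 + O) (l(O) = 3 - (O + O)/(-41 + O) = 3 - 2*O/(-41 + O))
o(d, y) = 7 + d (o(d, y) = d + 7 = 7 + d)
(o(-102, 121) + l(60)) - 14109 = ((7 - 102) + (-123 + 60)/(-41 + 60)) - 14109 = (-95 - 63/19) - 14109 = -1868/19 - 14109 = -269939/19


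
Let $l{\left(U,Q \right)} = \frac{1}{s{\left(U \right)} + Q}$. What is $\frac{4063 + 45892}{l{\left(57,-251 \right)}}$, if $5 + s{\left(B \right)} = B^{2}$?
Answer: $149515315$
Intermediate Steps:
$s{\left(B \right)} = -5 + B^{2}$
$l{\left(U,Q \right)} = \frac{1}{-5 + Q + U^{2}}$ ($l{\left(U,Q \right)} = \frac{1}{\left(-5 + U^{2}\right) + Q} = \frac{1}{-5 + Q + U^{2}}$)
$\frac{4063 + 45892}{l{\left(57,-251 \right)}} = \frac{4063 + 45892}{\frac{1}{-5 - 251 + 57^{2}}} = \frac{49955}{\frac{1}{-5 - 251 + 3249}} = \frac{49955}{\frac{1}{2993}} = 49955 \frac{1}{\frac{1}{2993}} = 49955 \cdot 2993 = 149515315$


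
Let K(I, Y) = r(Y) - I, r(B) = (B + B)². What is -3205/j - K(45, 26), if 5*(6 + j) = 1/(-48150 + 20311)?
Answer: -1774599714/835171 ≈ -2124.8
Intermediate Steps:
r(B) = 4*B² (r(B) = (2*B)² = 4*B²)
K(I, Y) = -I + 4*Y² (K(I, Y) = 4*Y² - I = -I + 4*Y²)
j = -835171/139195 (j = -6 + 1/(5*(-48150 + 20311)) = -6 + (⅕)/(-27839) = -6 + (⅕)*(-1/27839) = -6 - 1/139195 = -835171/139195 ≈ -6.0000)
-3205/j - K(45, 26) = -3205/(-835171/139195) - (-1*45 + 4*26²) = -3205*(-139195/835171) - (-45 + 4*676) = 446119975/835171 - (-45 + 2704) = 446119975/835171 - 1*2659 = 446119975/835171 - 2659 = -1774599714/835171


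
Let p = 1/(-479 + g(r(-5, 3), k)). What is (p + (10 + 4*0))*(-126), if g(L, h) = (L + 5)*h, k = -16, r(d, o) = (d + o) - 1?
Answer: -91962/73 ≈ -1259.8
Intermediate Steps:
r(d, o) = -1 + d + o
g(L, h) = h*(5 + L) (g(L, h) = (5 + L)*h = h*(5 + L))
p = -1/511 (p = 1/(-479 - 16*(5 + (-1 - 5 + 3))) = 1/(-479 - 16*(5 - 3)) = 1/(-479 - 16*2) = 1/(-479 - 32) = 1/(-511) = -1/511 ≈ -0.0019569)
(p + (10 + 4*0))*(-126) = (-1/511 + (10 + 4*0))*(-126) = (-1/511 + (10 + 0))*(-126) = (-1/511 + 10)*(-126) = (5109/511)*(-126) = -91962/73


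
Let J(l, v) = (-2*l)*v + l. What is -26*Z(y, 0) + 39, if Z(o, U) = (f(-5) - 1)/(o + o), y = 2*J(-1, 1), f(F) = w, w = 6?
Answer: 13/2 ≈ 6.5000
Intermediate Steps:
f(F) = 6
J(l, v) = l - 2*l*v (J(l, v) = -2*l*v + l = l - 2*l*v)
y = 2 (y = 2*(-(1 - 2*1)) = 2*(-(1 - 2)) = 2*(-1*(-1)) = 2*1 = 2)
Z(o, U) = 5/(2*o) (Z(o, U) = (6 - 1)/(o + o) = 5/((2*o)) = 5*(1/(2*o)) = 5/(2*o))
-26*Z(y, 0) + 39 = -65/2 + 39 = 13/2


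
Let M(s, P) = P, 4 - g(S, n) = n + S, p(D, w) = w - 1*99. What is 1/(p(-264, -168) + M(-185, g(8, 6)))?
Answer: -1/277 ≈ -0.0036101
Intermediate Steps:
p(D, w) = -99 + w (p(D, w) = w - 99 = -99 + w)
g(S, n) = 4 - S - n (g(S, n) = 4 - (n + S) = 4 - (S + n) = 4 + (-S - n) = 4 - S - n)
1/(p(-264, -168) + M(-185, g(8, 6))) = 1/((-99 - 168) + (4 - 1*8 - 1*6)) = 1/(-267 + (4 - 8 - 6)) = 1/(-267 - 10) = 1/(-277) = -1/277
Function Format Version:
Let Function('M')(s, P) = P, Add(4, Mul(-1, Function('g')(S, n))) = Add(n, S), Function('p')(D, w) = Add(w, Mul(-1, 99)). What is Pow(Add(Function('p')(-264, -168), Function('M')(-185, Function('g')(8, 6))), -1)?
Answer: Rational(-1, 277) ≈ -0.0036101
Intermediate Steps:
Function('p')(D, w) = Add(-99, w) (Function('p')(D, w) = Add(w, -99) = Add(-99, w))
Function('g')(S, n) = Add(4, Mul(-1, S), Mul(-1, n)) (Function('g')(S, n) = Add(4, Mul(-1, Add(n, S))) = Add(4, Mul(-1, Add(S, n))) = Add(4, Add(Mul(-1, S), Mul(-1, n))) = Add(4, Mul(-1, S), Mul(-1, n)))
Pow(Add(Function('p')(-264, -168), Function('M')(-185, Function('g')(8, 6))), -1) = Pow(Add(Add(-99, -168), Add(4, Mul(-1, 8), Mul(-1, 6))), -1) = Pow(Add(-267, Add(4, -8, -6)), -1) = Pow(Add(-267, -10), -1) = Pow(-277, -1) = Rational(-1, 277)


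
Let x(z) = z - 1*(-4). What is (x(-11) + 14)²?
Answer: 49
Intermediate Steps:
x(z) = 4 + z (x(z) = z + 4 = 4 + z)
(x(-11) + 14)² = ((4 - 11) + 14)² = (-7 + 14)² = 7² = 49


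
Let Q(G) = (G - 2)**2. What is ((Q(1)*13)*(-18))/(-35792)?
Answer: 117/17896 ≈ 0.0065378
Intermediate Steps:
Q(G) = (-2 + G)**2
((Q(1)*13)*(-18))/(-35792) = (((-2 + 1)**2*13)*(-18))/(-35792) = (((-1)**2*13)*(-18))*(-1/35792) = ((1*13)*(-18))*(-1/35792) = (13*(-18))*(-1/35792) = -234*(-1/35792) = 117/17896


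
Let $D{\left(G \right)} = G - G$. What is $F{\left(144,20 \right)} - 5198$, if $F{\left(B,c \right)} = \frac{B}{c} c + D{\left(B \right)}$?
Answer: $-5054$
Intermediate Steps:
$D{\left(G \right)} = 0$
$F{\left(B,c \right)} = B$ ($F{\left(B,c \right)} = \frac{B}{c} c + 0 = B + 0 = B$)
$F{\left(144,20 \right)} - 5198 = 144 - 5198 = -5054$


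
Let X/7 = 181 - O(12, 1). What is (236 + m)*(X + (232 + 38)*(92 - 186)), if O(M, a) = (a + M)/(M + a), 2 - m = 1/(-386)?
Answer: -1107940140/193 ≈ -5.7406e+6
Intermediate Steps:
m = 773/386 (m = 2 - 1/(-386) = 2 - 1*(-1/386) = 2 + 1/386 = 773/386 ≈ 2.0026)
O(M, a) = 1 (O(M, a) = (M + a)/(M + a) = 1)
X = 1260 (X = 7*(181 - 1*1) = 7*(181 - 1) = 7*180 = 1260)
(236 + m)*(X + (232 + 38)*(92 - 186)) = (236 + 773/386)*(1260 + (232 + 38)*(92 - 186)) = 91869*(1260 + 270*(-94))/386 = 91869*(1260 - 25380)/386 = (91869/386)*(-24120) = -1107940140/193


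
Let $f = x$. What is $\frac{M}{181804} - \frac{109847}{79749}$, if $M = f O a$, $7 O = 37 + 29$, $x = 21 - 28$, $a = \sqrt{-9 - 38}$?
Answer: $- \frac{109847}{79749} - \frac{33 i \sqrt{47}}{90902} \approx -1.3774 - 0.0024888 i$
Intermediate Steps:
$a = i \sqrt{47}$ ($a = \sqrt{-47} = i \sqrt{47} \approx 6.8557 i$)
$x = -7$
$O = \frac{66}{7}$ ($O = \frac{37 + 29}{7} = \frac{1}{7} \cdot 66 = \frac{66}{7} \approx 9.4286$)
$f = -7$
$M = - 66 i \sqrt{47}$ ($M = \left(-7\right) \frac{66}{7} i \sqrt{47} = - 66 i \sqrt{47} \approx - 452.47 i$)
$\frac{M}{181804} - \frac{109847}{79749} = \frac{\left(-66\right) i \sqrt{47}}{181804} - \frac{109847}{79749} = - 66 i \sqrt{47} \cdot \frac{1}{181804} - \frac{109847}{79749} = - \frac{33 i \sqrt{47}}{90902} - \frac{109847}{79749} = - \frac{109847}{79749} - \frac{33 i \sqrt{47}}{90902}$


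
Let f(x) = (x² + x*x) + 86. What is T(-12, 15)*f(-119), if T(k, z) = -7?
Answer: -198856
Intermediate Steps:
f(x) = 86 + 2*x² (f(x) = (x² + x²) + 86 = 2*x² + 86 = 86 + 2*x²)
T(-12, 15)*f(-119) = -7*(86 + 2*(-119)²) = -7*(86 + 2*14161) = -7*(86 + 28322) = -7*28408 = -198856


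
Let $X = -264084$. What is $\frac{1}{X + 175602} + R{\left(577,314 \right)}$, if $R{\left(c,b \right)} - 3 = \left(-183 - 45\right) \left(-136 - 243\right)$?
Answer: $\frac{7646172029}{88482} \approx 86415.0$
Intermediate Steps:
$R{\left(c,b \right)} = 86415$ ($R{\left(c,b \right)} = 3 + \left(-183 - 45\right) \left(-136 - 243\right) = 3 - -86412 = 3 + 86412 = 86415$)
$\frac{1}{X + 175602} + R{\left(577,314 \right)} = \frac{1}{-264084 + 175602} + 86415 = \frac{1}{-88482} + 86415 = - \frac{1}{88482} + 86415 = \frac{7646172029}{88482}$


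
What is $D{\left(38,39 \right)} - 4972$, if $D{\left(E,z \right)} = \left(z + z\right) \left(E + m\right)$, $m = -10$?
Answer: $-2788$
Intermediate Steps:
$D{\left(E,z \right)} = 2 z \left(-10 + E\right)$ ($D{\left(E,z \right)} = \left(z + z\right) \left(E - 10\right) = 2 z \left(-10 + E\right)$)
$D{\left(38,39 \right)} - 4972 = 2 \cdot 39 \left(-10 + 38\right) - 4972 = 2 \cdot 39 \cdot 28 - 4972 = 2184 - 4972 = -2788$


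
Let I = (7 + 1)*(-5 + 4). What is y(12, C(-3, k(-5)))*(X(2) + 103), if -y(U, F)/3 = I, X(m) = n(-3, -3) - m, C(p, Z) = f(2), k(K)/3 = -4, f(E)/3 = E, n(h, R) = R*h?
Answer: 2640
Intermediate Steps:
f(E) = 3*E
k(K) = -12 (k(K) = 3*(-4) = -12)
C(p, Z) = 6 (C(p, Z) = 3*2 = 6)
X(m) = 9 - m (X(m) = -3*(-3) - m = 9 - m)
I = -8 (I = 8*(-1) = -8)
y(U, F) = 24 (y(U, F) = -3*(-8) = 24)
y(12, C(-3, k(-5)))*(X(2) + 103) = 24*((9 - 1*2) + 103) = 24*((9 - 2) + 103) = 24*(7 + 103) = 24*110 = 2640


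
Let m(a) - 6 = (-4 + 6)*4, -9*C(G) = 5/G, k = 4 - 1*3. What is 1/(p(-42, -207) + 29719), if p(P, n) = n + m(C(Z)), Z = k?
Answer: 1/29526 ≈ 3.3868e-5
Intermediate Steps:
k = 1 (k = 4 - 3 = 1)
Z = 1
C(G) = -5/(9*G)
m(a) = 14 (m(a) = 6 + (-4 + 6)*4 = 6 + 2*4 = 6 + 8 = 14)
p(P, n) = 14 + n (p(P, n) = n + 14 = 14 + n)
1/(p(-42, -207) + 29719) = 1/((14 - 207) + 29719) = 1/(-193 + 29719) = 1/29526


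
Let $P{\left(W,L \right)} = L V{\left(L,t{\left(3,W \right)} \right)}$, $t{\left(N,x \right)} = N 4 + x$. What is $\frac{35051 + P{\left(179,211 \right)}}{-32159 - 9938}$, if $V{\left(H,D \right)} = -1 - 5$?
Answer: $- \frac{33785}{42097} \approx -0.80255$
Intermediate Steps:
$t{\left(N,x \right)} = x + 4 N$ ($t{\left(N,x \right)} = 4 N + x = x + 4 N$)
$V{\left(H,D \right)} = -6$
$P{\left(W,L \right)} = - 6 L$ ($P{\left(W,L \right)} = L \left(-6\right) = - 6 L$)
$\frac{35051 + P{\left(179,211 \right)}}{-32159 - 9938} = \frac{35051 - 1266}{-32159 - 9938} = \frac{35051 - 1266}{-42097} = 33785 \left(- \frac{1}{42097}\right) = - \frac{33785}{42097}$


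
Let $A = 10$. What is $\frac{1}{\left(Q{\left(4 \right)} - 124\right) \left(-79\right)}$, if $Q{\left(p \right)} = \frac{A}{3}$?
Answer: $\frac{3}{28598} \approx 0.0001049$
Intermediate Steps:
$Q{\left(p \right)} = \frac{10}{3}$
$\frac{1}{\left(Q{\left(4 \right)} - 124\right) \left(-79\right)} = \frac{1}{\left(\frac{10}{3} - 124\right) \left(-79\right)} = \frac{1}{\left(- \frac{362}{3}\right) \left(-79\right)} = \frac{1}{\frac{28598}{3}} = \frac{3}{28598}$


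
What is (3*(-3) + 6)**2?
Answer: 9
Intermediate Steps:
(3*(-3) + 6)**2 = (-9 + 6)**2 = (-3)**2 = 9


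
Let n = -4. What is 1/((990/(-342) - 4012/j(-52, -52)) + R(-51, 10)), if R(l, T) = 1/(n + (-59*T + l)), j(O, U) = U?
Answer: 159315/11830343 ≈ 0.013467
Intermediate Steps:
R(l, T) = 1/(-4 + l - 59*T) (R(l, T) = 1/(-4 + (-59*T + l)) = 1/(-4 + (l - 59*T)) = 1/(-4 + l - 59*T))
1/((990/(-342) - 4012/j(-52, -52)) + R(-51, 10)) = 1/((990/(-342) - 4012/(-52)) + 1/(-4 - 51 - 59*10)) = 1/((990*(-1/342) - 4012*(-1/52)) + 1/(-4 - 51 - 590)) = 1/((-55/19 + 1003/13) + 1/(-645)) = 1/(18342/247 - 1/645) = 1/(11830343/159315) = 159315/11830343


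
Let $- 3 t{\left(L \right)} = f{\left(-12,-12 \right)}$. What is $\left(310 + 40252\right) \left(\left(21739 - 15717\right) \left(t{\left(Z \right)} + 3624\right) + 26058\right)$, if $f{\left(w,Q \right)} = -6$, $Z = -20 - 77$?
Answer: $886759548460$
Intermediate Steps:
$Z = -97$ ($Z = -20 - 77 = -97$)
$t{\left(L \right)} = 2$ ($t{\left(L \right)} = \left(- \frac{1}{3}\right) \left(-6\right) = 2$)
$\left(310 + 40252\right) \left(\left(21739 - 15717\right) \left(t{\left(Z \right)} + 3624\right) + 26058\right) = \left(310 + 40252\right) \left(\left(21739 - 15717\right) \left(2 + 3624\right) + 26058\right) = 40562 \left(6022 \cdot 3626 + 26058\right) = 40562 \left(21835772 + 26058\right) = 40562 \cdot 21861830 = 886759548460$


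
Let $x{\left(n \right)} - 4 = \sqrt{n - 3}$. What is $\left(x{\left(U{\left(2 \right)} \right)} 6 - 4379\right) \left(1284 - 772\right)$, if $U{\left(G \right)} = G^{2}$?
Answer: $-2226688$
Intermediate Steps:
$x{\left(n \right)} = 4 + \sqrt{-3 + n}$ ($x{\left(n \right)} = 4 + \sqrt{n - 3} = 4 + \sqrt{-3 + n}$)
$\left(x{\left(U{\left(2 \right)} \right)} 6 - 4379\right) \left(1284 - 772\right) = \left(\left(4 + \sqrt{-3 + 2^{2}}\right) 6 - 4379\right) \left(1284 - 772\right) = \left(\left(4 + \sqrt{-3 + 4}\right) 6 - 4379\right) 512 = \left(\left(4 + \sqrt{1}\right) 6 - 4379\right) 512 = \left(\left(4 + 1\right) 6 - 4379\right) 512 = \left(5 \cdot 6 - 4379\right) 512 = \left(30 - 4379\right) 512 = \left(-4349\right) 512 = -2226688$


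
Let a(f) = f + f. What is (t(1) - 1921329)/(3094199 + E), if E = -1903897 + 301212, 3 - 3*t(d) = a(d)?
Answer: -2881993/2237271 ≈ -1.2882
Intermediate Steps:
a(f) = 2*f
t(d) = 1 - 2*d/3
E = -1602685
(t(1) - 1921329)/(3094199 + E) = ((1 - ⅔*1) - 1921329)/(3094199 - 1602685) = ((1 - ⅔) - 1921329)/1491514 = (⅓ - 1921329)*(1/1491514) = -5763986/3*1/1491514 = -2881993/2237271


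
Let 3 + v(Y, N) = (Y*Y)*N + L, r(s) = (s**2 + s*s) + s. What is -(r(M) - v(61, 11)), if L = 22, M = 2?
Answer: 40940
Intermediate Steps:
r(s) = s + 2*s**2 (r(s) = (s**2 + s**2) + s = 2*s**2 + s = s + 2*s**2)
v(Y, N) = 19 + N*Y**2 (v(Y, N) = -3 + ((Y*Y)*N + 22) = -3 + (Y**2*N + 22) = -3 + (N*Y**2 + 22) = -3 + (22 + N*Y**2) = 19 + N*Y**2)
-(r(M) - v(61, 11)) = -(2*(1 + 2*2) - (19 + 11*61**2)) = -(2*(1 + 4) - (19 + 11*3721)) = -(2*5 - (19 + 40931)) = -(10 - 1*40950) = -(10 - 40950) = -1*(-40940) = 40940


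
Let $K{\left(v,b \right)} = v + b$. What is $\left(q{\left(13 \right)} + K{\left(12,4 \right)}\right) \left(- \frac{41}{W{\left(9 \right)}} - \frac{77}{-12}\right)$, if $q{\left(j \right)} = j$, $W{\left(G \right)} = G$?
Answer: $\frac{1943}{36} \approx 53.972$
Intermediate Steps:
$K{\left(v,b \right)} = b + v$
$\left(q{\left(13 \right)} + K{\left(12,4 \right)}\right) \left(- \frac{41}{W{\left(9 \right)}} - \frac{77}{-12}\right) = \left(13 + \left(4 + 12\right)\right) \left(- \frac{41}{9} - \frac{77}{-12}\right) = \left(13 + 16\right) \left(\left(-41\right) \frac{1}{9} - - \frac{77}{12}\right) = 29 \left(- \frac{41}{9} + \frac{77}{12}\right) = 29 \cdot \frac{67}{36} = \frac{1943}{36}$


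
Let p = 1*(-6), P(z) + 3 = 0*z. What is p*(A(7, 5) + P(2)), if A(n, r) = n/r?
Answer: 48/5 ≈ 9.6000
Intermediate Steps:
P(z) = -3 (P(z) = -3 + 0*z = -3 + 0 = -3)
p = -6
p*(A(7, 5) + P(2)) = -6*(7/5 - 3) = -6*(-8/5) = 48/5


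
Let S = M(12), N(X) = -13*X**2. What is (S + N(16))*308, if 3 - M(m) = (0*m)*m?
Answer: -1024100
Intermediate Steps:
M(m) = 3 (M(m) = 3 - 0*m*m = 3 - 0*m = 3 - 1*0 = 3 + 0 = 3)
S = 3
(S + N(16))*308 = (3 - 13*16**2)*308 = (3 - 13*256)*308 = (3 - 3328)*308 = -3325*308 = -1024100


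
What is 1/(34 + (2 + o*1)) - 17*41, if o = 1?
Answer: -25788/37 ≈ -696.97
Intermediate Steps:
1/(34 + (2 + o*1)) - 17*41 = 1/(34 + (2 + 1*1)) - 17*41 = 1/(34 + (2 + 1)) - 697 = 1/(34 + 3) - 697 = 1/37 - 697 = -25788/37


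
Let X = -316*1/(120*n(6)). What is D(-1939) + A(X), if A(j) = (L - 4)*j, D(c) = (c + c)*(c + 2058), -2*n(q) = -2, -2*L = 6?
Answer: -13843907/30 ≈ -4.6146e+5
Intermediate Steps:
L = -3 (L = -½*6 = -3)
n(q) = 1 (n(q) = -½*(-2) = 1)
D(c) = 2*c*(2058 + c) (D(c) = (2*c)*(2058 + c) = 2*c*(2058 + c))
X = -79/30 (X = -316/((1*(-10))*(-12)) = -316/((-10*(-12))) = -316/120 = -316*1/120 = -79/30 ≈ -2.6333)
A(j) = -7*j (A(j) = (-3 - 4)*j = -7*j)
D(-1939) + A(X) = 2*(-1939)*(2058 - 1939) - 7*(-79/30) = 2*(-1939)*119 + 553/30 = -461482 + 553/30 = -13843907/30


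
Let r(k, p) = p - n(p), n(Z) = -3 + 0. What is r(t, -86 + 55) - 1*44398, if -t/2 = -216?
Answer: -44426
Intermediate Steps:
t = 432 (t = -2*(-216) = 432)
n(Z) = -3
r(k, p) = 3 + p (r(k, p) = p - 1*(-3) = p + 3 = 3 + p)
r(t, -86 + 55) - 1*44398 = (3 + (-86 + 55)) - 1*44398 = (3 - 31) - 44398 = -28 - 44398 = -44426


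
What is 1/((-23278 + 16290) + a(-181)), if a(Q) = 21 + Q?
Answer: -1/7148 ≈ -0.00013990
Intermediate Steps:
1/((-23278 + 16290) + a(-181)) = 1/((-23278 + 16290) + (21 - 181)) = 1/(-6988 - 160) = 1/(-7148) = -1/7148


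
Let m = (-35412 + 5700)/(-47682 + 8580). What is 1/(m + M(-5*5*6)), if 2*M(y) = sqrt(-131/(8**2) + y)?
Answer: 8261679104/419565823083 - 679540624*I*sqrt(9731)/419565823083 ≈ 0.019691 - 0.15977*I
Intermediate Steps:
M(y) = sqrt(-131/64 + y)/2 (M(y) = sqrt(-131/(8**2) + y)/2 = sqrt(-131/64 + y)/2)
m = 4952/6517 (m = -29712/(-39102) = -29712*(-1/39102) = 4952/6517 ≈ 0.75986)
1/(m + M(-5*5*6)) = 1/(4952/6517 + sqrt(-131 + 64*(-5*5*6))/16) = 1/(4952/6517 + sqrt(-131 + 64*(-25*6))/16) = 1/(4952/6517 + sqrt(-131 + 64*(-150))/16) = 1/(4952/6517 + sqrt(-131 - 9600)/16) = 1/(4952/6517 + sqrt(-9731)/16) = 1/(4952/6517 + (I*sqrt(9731))/16) = 1/(4952/6517 + I*sqrt(9731)/16)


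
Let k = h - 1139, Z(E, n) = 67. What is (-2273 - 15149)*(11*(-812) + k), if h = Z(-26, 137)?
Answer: 174289688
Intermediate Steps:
h = 67
k = -1072 (k = 67 - 1139 = -1072)
(-2273 - 15149)*(11*(-812) + k) = (-2273 - 15149)*(11*(-812) - 1072) = -17422*(-8932 - 1072) = -17422*(-10004) = 174289688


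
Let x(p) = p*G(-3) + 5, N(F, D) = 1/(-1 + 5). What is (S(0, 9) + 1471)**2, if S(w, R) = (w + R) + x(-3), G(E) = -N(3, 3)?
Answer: 35319249/16 ≈ 2.2075e+6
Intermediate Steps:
N(F, D) = 1/4
G(E) = -1/4 (G(E) = -1*1/4 = -1/4)
x(p) = 5 - p/4 (x(p) = p*(-1/4) + 5 = -p/4 + 5 = 5 - p/4)
S(w, R) = 23/4 + R + w (S(w, R) = (w + R) + (5 - 1/4*(-3)) = (R + w) + (5 + 3/4) = (R + w) + 23/4 = 23/4 + R + w)
(S(0, 9) + 1471)**2 = ((23/4 + 9 + 0) + 1471)**2 = (59/4 + 1471)**2 = (5943/4)**2 = 35319249/16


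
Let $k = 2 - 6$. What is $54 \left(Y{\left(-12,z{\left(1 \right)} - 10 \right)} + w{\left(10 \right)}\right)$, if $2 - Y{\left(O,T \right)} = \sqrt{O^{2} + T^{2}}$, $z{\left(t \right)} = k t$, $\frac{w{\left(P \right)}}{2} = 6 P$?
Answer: $6588 - 108 \sqrt{85} \approx 5592.3$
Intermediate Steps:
$k = -4$ ($k = 2 - 6 = -4$)
$w{\left(P \right)} = 12 P$ ($w{\left(P \right)} = 2 \cdot 6 P = 12 P$)
$z{\left(t \right)} = - 4 t$
$Y{\left(O,T \right)} = 2 - \sqrt{O^{2} + T^{2}}$
$54 \left(Y{\left(-12,z{\left(1 \right)} - 10 \right)} + w{\left(10 \right)}\right) = 54 \left(\left(2 - \sqrt{\left(-12\right)^{2} + \left(\left(-4\right) 1 - 10\right)^{2}}\right) + 12 \cdot 10\right) = 54 \left(\left(2 - \sqrt{144 + \left(-4 - 10\right)^{2}}\right) + 120\right) = 54 \left(\left(2 - \sqrt{144 + \left(-14\right)^{2}}\right) + 120\right) = 54 \left(\left(2 - \sqrt{144 + 196}\right) + 120\right) = 54 \left(\left(2 - \sqrt{340}\right) + 120\right) = 54 \left(\left(2 - 2 \sqrt{85}\right) + 120\right) = 54 \left(122 - 2 \sqrt{85}\right) = 6588 - 108 \sqrt{85}$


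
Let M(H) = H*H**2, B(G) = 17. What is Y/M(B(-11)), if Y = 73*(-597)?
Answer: -43581/4913 ≈ -8.8705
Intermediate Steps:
Y = -43581
M(H) = H**3
Y/M(B(-11)) = -43581/(17**3) = -43581/4913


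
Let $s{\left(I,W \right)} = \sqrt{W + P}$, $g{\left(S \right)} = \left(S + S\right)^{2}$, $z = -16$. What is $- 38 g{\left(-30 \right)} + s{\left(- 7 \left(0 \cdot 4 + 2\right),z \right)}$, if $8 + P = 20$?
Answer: $-136800 + 2 i \approx -1.368 \cdot 10^{5} + 2.0 i$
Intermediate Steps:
$P = 12$ ($P = -8 + 20 = 12$)
$g{\left(S \right)} = 4 S^{2}$ ($g{\left(S \right)} = \left(2 S\right)^{2} = 4 S^{2}$)
$s{\left(I,W \right)} = \sqrt{12 + W}$ ($s{\left(I,W \right)} = \sqrt{W + 12} = \sqrt{12 + W}$)
$- 38 g{\left(-30 \right)} + s{\left(- 7 \left(0 \cdot 4 + 2\right),z \right)} = - 38 \cdot 4 \left(-30\right)^{2} + \sqrt{12 - 16} = - 38 \cdot 4 \cdot 900 + \sqrt{-4} = \left(-38\right) 3600 + 2 i = -136800 + 2 i$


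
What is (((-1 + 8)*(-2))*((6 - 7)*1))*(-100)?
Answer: -1400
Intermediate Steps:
(((-1 + 8)*(-2))*((6 - 7)*1))*(-100) = ((7*(-2))*(-1*1))*(-100) = -14*(-1)*(-100) = 14*(-100) = -1400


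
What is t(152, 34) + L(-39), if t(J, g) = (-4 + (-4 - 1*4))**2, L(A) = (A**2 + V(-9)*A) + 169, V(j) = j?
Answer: 2185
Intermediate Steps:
L(A) = 169 + A**2 - 9*A (L(A) = (A**2 - 9*A) + 169 = 169 + A**2 - 9*A)
t(J, g) = 144 (t(J, g) = (-4 + (-4 - 4))**2 = (-4 - 8)**2 = (-12)**2 = 144)
t(152, 34) + L(-39) = 144 + (169 + (-39)**2 - 9*(-39)) = 144 + (169 + 1521 + 351) = 144 + 2041 = 2185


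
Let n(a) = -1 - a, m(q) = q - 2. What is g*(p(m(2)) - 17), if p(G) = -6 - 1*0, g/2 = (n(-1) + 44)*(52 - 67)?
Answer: 30360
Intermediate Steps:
m(q) = -2 + q
g = -1320 (g = 2*(((-1 - 1*(-1)) + 44)*(52 - 67)) = 2*(((-1 + 1) + 44)*(-15)) = 2*((0 + 44)*(-15)) = 2*(44*(-15)) = 2*(-660) = -1320)
p(G) = -6 (p(G) = -6 + 0 = -6)
g*(p(m(2)) - 17) = -1320*(-6 - 17) = -1320*(-23) = 30360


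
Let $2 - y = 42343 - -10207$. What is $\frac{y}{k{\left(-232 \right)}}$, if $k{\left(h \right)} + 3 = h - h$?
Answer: $17516$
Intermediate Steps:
$y = -52548$ ($y = 2 - \left(42343 - -10207\right) = 2 - \left(42343 + 10207\right) = 2 - 52550 = -52548$)
$k{\left(h \right)} = -3$ ($k{\left(h \right)} = -3 + \left(h - h\right) = -3 + 0 = -3$)
$\frac{y}{k{\left(-232 \right)}} = - \frac{52548}{-3} = \left(-52548\right) \left(- \frac{1}{3}\right) = 17516$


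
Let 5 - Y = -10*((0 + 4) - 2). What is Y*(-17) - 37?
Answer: -462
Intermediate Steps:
Y = 25 (Y = 5 - (-10)*((0 + 4) - 2) = 5 - (-10)*(4 - 2) = 5 - (-10)*2 = 5 - 1*(-20) = 5 + 20 = 25)
Y*(-17) - 37 = 25*(-17) - 37 = -425 - 37 = -462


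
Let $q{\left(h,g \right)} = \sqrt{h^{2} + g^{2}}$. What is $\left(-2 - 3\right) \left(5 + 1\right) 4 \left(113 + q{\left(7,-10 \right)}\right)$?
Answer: $-13560 - 120 \sqrt{149} \approx -15025.0$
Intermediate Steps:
$q{\left(h,g \right)} = \sqrt{g^{2} + h^{2}}$
$\left(-2 - 3\right) \left(5 + 1\right) 4 \left(113 + q{\left(7,-10 \right)}\right) = \left(-2 - 3\right) \left(5 + 1\right) 4 \left(113 + \sqrt{\left(-10\right)^{2} + 7^{2}}\right) = - 5 \cdot 6 \cdot 4 \left(113 + \sqrt{100 + 49}\right) = \left(-5\right) 24 \left(113 + \sqrt{149}\right) = - 120 \left(113 + \sqrt{149}\right) = -13560 - 120 \sqrt{149}$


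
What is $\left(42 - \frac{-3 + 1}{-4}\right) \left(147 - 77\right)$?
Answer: $2905$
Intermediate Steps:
$\left(42 - \frac{-3 + 1}{-4}\right) \left(147 - 77\right) = \left(42 - \left(- \frac{1}{4}\right) \left(-2\right)\right) 70 = \left(42 - \frac{1}{2}\right) 70 = \frac{83}{2} \cdot 70 = 2905$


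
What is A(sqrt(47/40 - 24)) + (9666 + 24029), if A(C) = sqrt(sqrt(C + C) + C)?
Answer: 33695 + sqrt(5*I*sqrt(9130) + 10*2**(3/4)*114125**(1/4)*sqrt(I))/10 ≈ 33697.0 + 1.5988*I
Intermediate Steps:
A(C) = sqrt(C + sqrt(2)*sqrt(C)) (A(C) = sqrt(sqrt(2*C) + C) = sqrt(sqrt(2)*sqrt(C) + C) = sqrt(C + sqrt(2)*sqrt(C)))
A(sqrt(47/40 - 24)) + (9666 + 24029) = sqrt(sqrt(47/40 - 24) + sqrt(2)*sqrt(sqrt(47/40 - 24))) + (9666 + 24029) = sqrt(sqrt(47*(1/40) - 24) + sqrt(2)*sqrt(sqrt(47*(1/40) - 24))) + 33695 = sqrt(sqrt(47/40 - 24) + sqrt(2)*sqrt(sqrt(47/40 - 24))) + 33695 = sqrt(sqrt(-913/40) + sqrt(2)*sqrt(sqrt(-913/40))) + 33695 = sqrt(I*sqrt(9130)/20 + sqrt(2)*sqrt(I*sqrt(9130)/20)) + 33695 = sqrt(I*sqrt(9130)/20 + sqrt(2)*(5**(3/4)*1826**(1/4)*sqrt(I)/10)) + 33695 = sqrt(I*sqrt(9130)/20 + 10**(3/4)*913**(1/4)*sqrt(I)/10) + 33695 = 33695 + sqrt(I*sqrt(9130)/20 + 10**(3/4)*913**(1/4)*sqrt(I)/10)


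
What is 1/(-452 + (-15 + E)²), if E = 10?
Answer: -1/427 ≈ -0.0023419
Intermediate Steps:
1/(-452 + (-15 + E)²) = 1/(-452 + (-15 + 10)²) = 1/(-452 + (-5)²) = 1/(-452 + 25) = 1/(-427) = -1/427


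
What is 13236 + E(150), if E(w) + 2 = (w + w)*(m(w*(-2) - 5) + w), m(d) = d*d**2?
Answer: -8511729266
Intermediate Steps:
m(d) = d**3
E(w) = -2 + 2*w*(w + (-5 - 2*w)**3) (E(w) = -2 + (w + w)*((w*(-2) - 5)**3 + w) = -2 + (2*w)*((-2*w - 5)**3 + w) = -2 + (2*w)*((-5 - 2*w)**3 + w) = -2 + (2*w)*(w + (-5 - 2*w)**3) = -2 + 2*w*(w + (-5 - 2*w)**3))
13236 + E(150) = 13236 + (-2 + 2*150**2 - 2*150*(5 + 2*150)**3) = 13236 + (-2 + 2*22500 - 2*150*(5 + 300)**3) = 13236 + (-2 + 45000 - 2*150*305**3) = 13236 + (-2 + 45000 - 2*150*28372625) = 13236 + (-2 + 45000 - 8511787500) = 13236 - 8511742502 = -8511729266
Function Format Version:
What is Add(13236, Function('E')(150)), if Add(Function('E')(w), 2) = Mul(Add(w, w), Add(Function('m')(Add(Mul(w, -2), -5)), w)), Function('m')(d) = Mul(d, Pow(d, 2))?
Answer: -8511729266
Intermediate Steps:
Function('m')(d) = Pow(d, 3)
Function('E')(w) = Add(-2, Mul(2, w, Add(w, Pow(Add(-5, Mul(-2, w)), 3)))) (Function('E')(w) = Add(-2, Mul(Add(w, w), Add(Pow(Add(Mul(w, -2), -5), 3), w))) = Add(-2, Mul(Mul(2, w), Add(Pow(Add(Mul(-2, w), -5), 3), w))) = Add(-2, Mul(Mul(2, w), Add(Pow(Add(-5, Mul(-2, w)), 3), w))) = Add(-2, Mul(Mul(2, w), Add(w, Pow(Add(-5, Mul(-2, w)), 3)))) = Add(-2, Mul(2, w, Add(w, Pow(Add(-5, Mul(-2, w)), 3)))))
Add(13236, Function('E')(150)) = Add(13236, Add(-2, Mul(2, Pow(150, 2)), Mul(-2, 150, Pow(Add(5, Mul(2, 150)), 3)))) = Add(13236, Add(-2, Mul(2, 22500), Mul(-2, 150, Pow(Add(5, 300), 3)))) = Add(13236, Add(-2, 45000, Mul(-2, 150, Pow(305, 3)))) = Add(13236, Add(-2, 45000, Mul(-2, 150, 28372625))) = Add(13236, Add(-2, 45000, -8511787500)) = Add(13236, -8511742502) = -8511729266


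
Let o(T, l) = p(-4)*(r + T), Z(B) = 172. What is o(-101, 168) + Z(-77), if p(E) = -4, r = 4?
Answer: 560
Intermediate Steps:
o(T, l) = -16 - 4*T (o(T, l) = -4*(4 + T) = -16 - 4*T)
o(-101, 168) + Z(-77) = (-16 - 4*(-101)) + 172 = (-16 + 404) + 172 = 388 + 172 = 560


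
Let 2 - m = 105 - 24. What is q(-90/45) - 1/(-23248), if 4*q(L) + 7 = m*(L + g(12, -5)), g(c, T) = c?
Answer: -4632163/23248 ≈ -199.25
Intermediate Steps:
m = -79 (m = 2 - (105 - 24) = 2 - 1*81 = 2 - 81 = -79)
q(L) = -955/4 - 79*L/4 (q(L) = -7/4 + (-79*(L + 12))/4 = -7/4 + (-79*(12 + L))/4 = -7/4 + (-948 - 79*L)/4 = -7/4 + (-237 - 79*L/4) = -955/4 - 79*L/4)
q(-90/45) - 1/(-23248) = (-955/4 - (-3555)/(2*45)) - 1/(-23248) = (-955/4 - (-3555)/(2*45)) - 1*(-1/23248) = (-955/4 - 79/4*(-2)) + 1/23248 = (-955/4 + 79/2) + 1/23248 = -797/4 + 1/23248 = -4632163/23248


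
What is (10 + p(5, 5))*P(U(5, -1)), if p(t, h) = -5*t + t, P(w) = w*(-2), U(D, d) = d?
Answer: -20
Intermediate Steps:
P(w) = -2*w
p(t, h) = -4*t
(10 + p(5, 5))*P(U(5, -1)) = (10 - 4*5)*(-2*(-1)) = (10 - 20)*2 = -10*2 = -20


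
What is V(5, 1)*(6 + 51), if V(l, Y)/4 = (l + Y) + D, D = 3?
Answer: 2052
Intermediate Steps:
V(l, Y) = 12 + 4*Y + 4*l (V(l, Y) = 4*((l + Y) + 3) = 4*((Y + l) + 3) = 4*(3 + Y + l) = 12 + 4*Y + 4*l)
V(5, 1)*(6 + 51) = (12 + 4*1 + 4*5)*(6 + 51) = (12 + 4 + 20)*57 = 36*57 = 2052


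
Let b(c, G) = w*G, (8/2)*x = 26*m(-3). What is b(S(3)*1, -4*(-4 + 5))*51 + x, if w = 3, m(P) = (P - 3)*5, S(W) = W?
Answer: -807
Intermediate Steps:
m(P) = -15 + 5*P (m(P) = (-3 + P)*5 = -15 + 5*P)
x = -195 (x = (26*(-15 + 5*(-3)))/4 = (26*(-15 - 15))/4 = (26*(-30))/4 = (1/4)*(-780) = -195)
b(c, G) = 3*G
b(S(3)*1, -4*(-4 + 5))*51 + x = (3*(-4*(-4 + 5)))*51 - 195 = (3*(-4*1))*51 - 195 = (3*(-4))*51 - 195 = -12*51 - 195 = -612 - 195 = -807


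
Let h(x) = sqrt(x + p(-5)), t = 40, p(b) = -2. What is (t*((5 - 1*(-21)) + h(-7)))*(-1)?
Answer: -1040 - 120*I ≈ -1040.0 - 120.0*I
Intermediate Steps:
h(x) = sqrt(-2 + x) (h(x) = sqrt(x - 2) = sqrt(-2 + x))
(t*((5 - 1*(-21)) + h(-7)))*(-1) = (40*((5 - 1*(-21)) + sqrt(-2 - 7)))*(-1) = (40*((5 + 21) + sqrt(-9)))*(-1) = (40*(26 + 3*I))*(-1) = (1040 + 120*I)*(-1) = -1040 - 120*I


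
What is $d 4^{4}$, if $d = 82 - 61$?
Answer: $5376$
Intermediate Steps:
$d = 21$ ($d = 82 - 61 = 21$)
$d 4^{4} = 21 \cdot 4^{4} = 21 \cdot 256 = 5376$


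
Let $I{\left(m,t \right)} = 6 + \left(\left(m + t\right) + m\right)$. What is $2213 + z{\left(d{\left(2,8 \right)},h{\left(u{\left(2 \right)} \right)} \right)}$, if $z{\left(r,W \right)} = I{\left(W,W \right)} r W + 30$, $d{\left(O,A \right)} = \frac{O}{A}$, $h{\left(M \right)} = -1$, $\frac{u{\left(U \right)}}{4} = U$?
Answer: $\frac{8969}{4} \approx 2242.3$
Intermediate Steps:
$u{\left(U \right)} = 4 U$
$I{\left(m,t \right)} = 6 + t + 2 m$ ($I{\left(m,t \right)} = 6 + \left(t + 2 m\right) = 6 + t + 2 m$)
$z{\left(r,W \right)} = 30 + W r \left(6 + 3 W\right)$ ($z{\left(r,W \right)} = \left(6 + W + 2 W\right) r W + 30 = \left(6 + 3 W\right) r W + 30 = r \left(6 + 3 W\right) W + 30 = W r \left(6 + 3 W\right) + 30 = 30 + W r \left(6 + 3 W\right)$)
$2213 + z{\left(d{\left(2,8 \right)},h{\left(u{\left(2 \right)} \right)} \right)} = 2213 + \left(30 + 3 \left(-1\right) \frac{2}{8} \left(2 - 1\right)\right) = 2213 + \left(30 + 3 \left(-1\right) 2 \cdot \frac{1}{8} \cdot 1\right) = 2213 + \left(30 + 3 \left(-1\right) \frac{1}{4} \cdot 1\right) = 2213 + \left(30 - \frac{3}{4}\right) = 2213 + \frac{117}{4} = \frac{8969}{4}$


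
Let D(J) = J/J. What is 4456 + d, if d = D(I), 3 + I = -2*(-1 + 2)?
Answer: 4457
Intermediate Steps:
I = -5 (I = -3 - 2*(-1 + 2) = -3 - 2*1 = -3 - 2 = -5)
D(J) = 1
d = 1
4456 + d = 4456 + 1 = 4457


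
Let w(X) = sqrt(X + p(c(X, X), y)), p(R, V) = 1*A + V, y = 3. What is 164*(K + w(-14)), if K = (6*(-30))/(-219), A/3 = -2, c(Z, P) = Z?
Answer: 9840/73 + 164*I*sqrt(17) ≈ 134.79 + 676.19*I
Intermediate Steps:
A = -6 (A = 3*(-2) = -6)
p(R, V) = -6 + V (p(R, V) = 1*(-6) + V = -6 + V)
K = 60/73 (K = -180*(-1/219) = 60/73 ≈ 0.82192)
w(X) = sqrt(-3 + X) (w(X) = sqrt(X + (-6 + 3)) = sqrt(X - 3) = sqrt(-3 + X))
164*(K + w(-14)) = 164*(60/73 + sqrt(-3 - 14)) = 164*(60/73 + sqrt(-17)) = 164*(60/73 + I*sqrt(17)) = 9840/73 + 164*I*sqrt(17)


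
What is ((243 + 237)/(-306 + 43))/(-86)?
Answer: 240/11309 ≈ 0.021222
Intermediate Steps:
((243 + 237)/(-306 + 43))/(-86) = (480/(-263))*(-1/86) = (480*(-1/263))*(-1/86) = -480/263*(-1/86) = 240/11309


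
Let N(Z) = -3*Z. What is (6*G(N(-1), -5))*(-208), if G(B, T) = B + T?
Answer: 2496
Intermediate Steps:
(6*G(N(-1), -5))*(-208) = (6*(-3*(-1) - 5))*(-208) = (6*(3 - 5))*(-208) = (6*(-2))*(-208) = -12*(-208) = 2496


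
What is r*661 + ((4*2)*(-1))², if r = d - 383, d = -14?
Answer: -262353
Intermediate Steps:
r = -397 (r = -14 - 383 = -397)
r*661 + ((4*2)*(-1))² = -397*661 + ((4*2)*(-1))² = -262417 + (8*(-1))² = -262417 + (-8)² = -262417 + 64 = -262353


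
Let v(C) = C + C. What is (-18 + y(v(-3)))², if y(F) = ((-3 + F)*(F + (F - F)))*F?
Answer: 116964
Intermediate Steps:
v(C) = 2*C
y(F) = F²*(-3 + F) (y(F) = ((-3 + F)*(F + 0))*F = ((-3 + F)*F)*F = (F*(-3 + F))*F = F²*(-3 + F))
(-18 + y(v(-3)))² = (-18 + (2*(-3))²*(-3 + 2*(-3)))² = (-18 + (-6)²*(-3 - 6))² = (-18 + 36*(-9))² = (-18 - 324)² = (-342)² = 116964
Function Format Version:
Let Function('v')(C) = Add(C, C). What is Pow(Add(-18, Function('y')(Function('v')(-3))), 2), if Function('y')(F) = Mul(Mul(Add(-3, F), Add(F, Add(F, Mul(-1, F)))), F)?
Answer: 116964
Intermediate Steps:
Function('v')(C) = Mul(2, C)
Function('y')(F) = Mul(Pow(F, 2), Add(-3, F)) (Function('y')(F) = Mul(Mul(Add(-3, F), Add(F, 0)), F) = Mul(Mul(Add(-3, F), F), F) = Mul(Mul(F, Add(-3, F)), F) = Mul(Pow(F, 2), Add(-3, F)))
Pow(Add(-18, Function('y')(Function('v')(-3))), 2) = Pow(Add(-18, Mul(Pow(Mul(2, -3), 2), Add(-3, Mul(2, -3)))), 2) = Pow(Add(-18, Mul(Pow(-6, 2), Add(-3, -6))), 2) = Pow(Add(-18, Mul(36, -9)), 2) = Pow(Add(-18, -324), 2) = Pow(-342, 2) = 116964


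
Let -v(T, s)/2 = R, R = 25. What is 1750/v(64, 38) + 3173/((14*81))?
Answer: -36517/1134 ≈ -32.202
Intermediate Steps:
v(T, s) = -50 (v(T, s) = -2*25 = -50)
1750/v(64, 38) + 3173/((14*81)) = 1750/(-50) + 3173/((14*81)) = 1750*(-1/50) + 3173/1134 = -35 + 3173*(1/1134) = -35 + 3173/1134 = -36517/1134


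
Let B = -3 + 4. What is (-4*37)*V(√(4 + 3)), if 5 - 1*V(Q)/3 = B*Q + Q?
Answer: -2220 + 888*√7 ≈ 129.43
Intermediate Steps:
B = 1
V(Q) = 15 - 6*Q (V(Q) = 15 - 3*(1*Q + Q) = 15 - 3*(Q + Q) = 15 - 6*Q)
(-4*37)*V(√(4 + 3)) = (-4*37)*(15 - 6*√(4 + 3)) = -148*(15 - 6*√7) = -2220 + 888*√7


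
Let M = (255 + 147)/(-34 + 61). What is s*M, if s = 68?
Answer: 9112/9 ≈ 1012.4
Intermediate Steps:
M = 134/9 (M = 402/27 = 402*(1/27) = 134/9 ≈ 14.889)
s*M = 68*(134/9) = 9112/9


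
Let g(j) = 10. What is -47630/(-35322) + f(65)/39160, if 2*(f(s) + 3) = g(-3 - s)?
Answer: 466315361/345802380 ≈ 1.3485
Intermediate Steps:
f(s) = 2 (f(s) = -3 + (½)*10 = -3 + 5 = 2)
-47630/(-35322) + f(65)/39160 = -47630/(-35322) + 2/39160 = -47630*(-1/35322) + 2*(1/39160) = 23815/17661 + 1/19580 = 466315361/345802380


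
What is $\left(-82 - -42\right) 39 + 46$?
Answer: $-1514$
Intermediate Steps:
$\left(-82 - -42\right) 39 + 46 = \left(-82 + 42\right) 39 + 46 = \left(-40\right) 39 + 46 = -1560 + 46 = -1514$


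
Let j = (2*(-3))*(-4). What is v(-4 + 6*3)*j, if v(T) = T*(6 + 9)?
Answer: 5040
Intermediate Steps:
j = 24 (j = -6*(-4) = 24)
v(T) = 15*T (v(T) = T*15 = 15*T)
v(-4 + 6*3)*j = (15*(-4 + 6*3))*24 = (15*(-4 + 18))*24 = (15*14)*24 = 210*24 = 5040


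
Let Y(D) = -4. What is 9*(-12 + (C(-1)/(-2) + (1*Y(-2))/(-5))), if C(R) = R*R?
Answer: -1053/10 ≈ -105.30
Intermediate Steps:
C(R) = R²
9*(-12 + (C(-1)/(-2) + (1*Y(-2))/(-5))) = 9*(-12 + ((-1)²/(-2) + (1*(-4))/(-5))) = 9*(-12 + (1*(-½) - 4*(-⅕))) = 9*(-12 + (-½ + ⅘)) = 9*(-12 + 3/10) = 9*(-117/10) = -1053/10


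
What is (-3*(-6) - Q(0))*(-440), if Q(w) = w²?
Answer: -7920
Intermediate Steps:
(-3*(-6) - Q(0))*(-440) = (-3*(-6) - 1*0²)*(-440) = (18 - 1*0)*(-440) = (18 + 0)*(-440) = 18*(-440) = -7920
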